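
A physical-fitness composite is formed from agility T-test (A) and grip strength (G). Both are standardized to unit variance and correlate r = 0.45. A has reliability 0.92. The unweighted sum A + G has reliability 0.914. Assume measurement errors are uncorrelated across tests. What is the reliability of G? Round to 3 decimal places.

0.831

Var(A+G) = 2 + 2·0.45 = 2.900.
True-score variance = ρ_A + ρ_G + 2·0.45, so 0.914 = (0.92 + ρ_G + 0.90) / 2.900.
ρ_G = 0.914·2.900 − 0.92 − 0.90 = 0.831.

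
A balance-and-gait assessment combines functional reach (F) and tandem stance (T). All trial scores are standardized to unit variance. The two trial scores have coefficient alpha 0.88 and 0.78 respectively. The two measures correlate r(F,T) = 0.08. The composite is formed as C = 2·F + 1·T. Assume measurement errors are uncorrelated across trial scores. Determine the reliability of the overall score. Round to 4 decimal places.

Var(C) = 2² + 1 + 2·[2·0.08] = 5 + 0.32 = 5.32.
With uncorrelated errors the cross-covariances are all true-score covariance, so they carry over unchanged; only the diagonal terms shrink to ρᵢσᵢ².
True-score variance = [2²·0.88 + 0.78] + 0.32 = 4.3 + 0.32 = 4.62.
Reliability = 4.62 / 5.32 = 0.8684.

0.8684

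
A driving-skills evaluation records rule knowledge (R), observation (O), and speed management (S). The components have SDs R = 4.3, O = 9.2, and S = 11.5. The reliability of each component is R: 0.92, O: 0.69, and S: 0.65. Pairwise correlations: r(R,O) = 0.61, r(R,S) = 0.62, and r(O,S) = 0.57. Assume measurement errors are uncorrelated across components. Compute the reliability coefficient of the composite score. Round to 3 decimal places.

Var(R+O+S) = 4.3² + 9.2² + 11.5² + 2·[4.3·9.2·0.61 + 4.3·11.5·0.62 + 9.2·11.5·0.57] = 235.38 + 230.193 = 465.573.
With uncorrelated errors the cross-covariances are all true-score covariance, so they carry over unchanged; only the diagonal terms shrink to ρᵢσᵢ².
True-score variance = [4.3²·0.92 + 9.2²·0.69 + 11.5²·0.65] + 230.193 = 161.375 + 230.193 = 391.568.
Reliability = 391.568 / 465.573 = 0.841.

0.841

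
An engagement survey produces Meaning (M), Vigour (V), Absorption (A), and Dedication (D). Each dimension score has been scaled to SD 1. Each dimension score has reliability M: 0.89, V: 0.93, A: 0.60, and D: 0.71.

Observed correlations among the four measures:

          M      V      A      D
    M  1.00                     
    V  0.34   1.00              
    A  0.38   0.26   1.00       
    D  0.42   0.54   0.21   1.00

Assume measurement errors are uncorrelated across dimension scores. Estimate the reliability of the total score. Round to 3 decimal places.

Var(M+V+A+D) = 4 + 2·[0.34 + 0.38 + 0.42 + 0.26 + 0.54 + 0.21] = 4 + 4.3 = 8.3.
Because errors are independent across components, Cov(Tᵢ,Tⱼ) = Cov(Xᵢ,Xⱼ); the off-diagonal part of the true-score variance is the same as above.
True-score variance = [0.89 + 0.93 + 0.60 + 0.71] + 4.3 = 3.13 + 4.3 = 7.43.
Reliability = 7.43 / 8.3 = 0.895.

0.895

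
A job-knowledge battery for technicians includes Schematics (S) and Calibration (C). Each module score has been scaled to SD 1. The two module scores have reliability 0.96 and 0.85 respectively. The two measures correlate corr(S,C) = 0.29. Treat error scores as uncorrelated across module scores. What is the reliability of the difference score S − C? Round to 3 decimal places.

0.866

Var(S−C) = 1 + 1 − 2·0.29 = 2 − 0.58 = 1.42.
Because errors are independent across components, Cov(Tᵢ,Tⱼ) = Cov(Xᵢ,Xⱼ); the off-diagonal part of the true-score variance is the same as above.
True-score variance = [0.96 + 0.85] − 0.58 = 1.81 − 0.58 = 1.23.
Reliability = 1.23 / 1.42 = 0.866.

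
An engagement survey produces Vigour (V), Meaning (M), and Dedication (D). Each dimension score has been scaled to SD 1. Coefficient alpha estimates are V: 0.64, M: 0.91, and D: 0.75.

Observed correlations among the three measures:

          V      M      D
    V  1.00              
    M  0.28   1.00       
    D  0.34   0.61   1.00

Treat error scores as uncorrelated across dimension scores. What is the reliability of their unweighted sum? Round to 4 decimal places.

0.8718

Var(V+M+D) = 3 + 2·[0.28 + 0.34 + 0.61] = 3 + 2.46 = 5.46.
With uncorrelated errors the cross-covariances are all true-score covariance, so they carry over unchanged; only the diagonal terms shrink to ρᵢσᵢ².
True-score variance = [0.64 + 0.91 + 0.75] + 2.46 = 2.3 + 2.46 = 4.76.
Reliability = 4.76 / 5.46 = 0.8718.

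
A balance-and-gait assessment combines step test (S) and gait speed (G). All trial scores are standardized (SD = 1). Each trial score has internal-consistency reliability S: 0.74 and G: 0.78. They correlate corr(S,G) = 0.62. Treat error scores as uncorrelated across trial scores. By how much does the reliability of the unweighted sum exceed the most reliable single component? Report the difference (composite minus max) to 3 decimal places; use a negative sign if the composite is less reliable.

Var(sum) = 2 + 1.24 = 3.24; true-score variance = 1.52 + 1.24 = 2.76; composite reliability = 0.8519.
Max component reliability = 0.7800.
Difference = 0.8519 − 0.7800 = 0.072.

0.072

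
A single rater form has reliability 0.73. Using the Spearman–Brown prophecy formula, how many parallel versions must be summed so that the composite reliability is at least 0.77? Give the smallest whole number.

k ≥ ρ*(1−ρ₁)/(ρ₁(1−ρ*)) = 0.77·0.27 / (0.73·0.23) = 1.238.
Smallest integer k = 2.

2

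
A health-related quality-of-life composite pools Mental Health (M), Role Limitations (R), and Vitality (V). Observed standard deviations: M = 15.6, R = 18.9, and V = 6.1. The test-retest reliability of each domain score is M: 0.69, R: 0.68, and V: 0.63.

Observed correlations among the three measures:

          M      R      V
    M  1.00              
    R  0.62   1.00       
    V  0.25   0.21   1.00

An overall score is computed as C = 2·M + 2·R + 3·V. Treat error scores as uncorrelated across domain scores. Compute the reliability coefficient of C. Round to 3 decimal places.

Var(C) = 2²·15.6² + 2²·18.9² + 3²·6.1² + 2·[4·15.6·18.9·0.62 + 6·15.6·6.1·0.25 + 6·18.9·6.1·0.21] = 2737.17 + 2038.42 = 4775.59.
Under uncorrelated errors the observed covariances equal the true-score covariances, so only the own-variance terms attenuate.
True-score variance = [2²·15.6²·0.69 + 2²·18.9²·0.68 + 3²·6.1²·0.63] + 2038.42 = 1854.27 + 2038.42 = 3892.68.
Reliability = 3892.68 / 4775.59 = 0.815.

0.815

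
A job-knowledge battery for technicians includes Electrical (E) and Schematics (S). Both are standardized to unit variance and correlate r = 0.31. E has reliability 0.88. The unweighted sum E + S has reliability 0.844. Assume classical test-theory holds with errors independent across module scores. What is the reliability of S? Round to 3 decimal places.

0.711

Var(E+S) = 2 + 2·0.31 = 2.620.
True-score variance = ρ_E + ρ_S + 2·0.31, so 0.844 = (0.88 + ρ_S + 0.62) / 2.620.
ρ_S = 0.844·2.620 − 0.88 − 0.62 = 0.711.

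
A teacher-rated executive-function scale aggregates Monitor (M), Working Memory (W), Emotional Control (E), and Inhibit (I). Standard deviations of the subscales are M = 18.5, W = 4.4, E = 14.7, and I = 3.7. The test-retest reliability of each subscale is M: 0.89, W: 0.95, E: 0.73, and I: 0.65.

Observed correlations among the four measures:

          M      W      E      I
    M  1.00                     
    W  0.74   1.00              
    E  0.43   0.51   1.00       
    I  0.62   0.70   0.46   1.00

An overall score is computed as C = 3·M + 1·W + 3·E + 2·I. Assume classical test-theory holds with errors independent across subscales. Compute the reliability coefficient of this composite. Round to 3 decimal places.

Var(C) = 3²·18.5² + 4.4² + 3²·14.7² + 2²·3.7² + 2·[3·18.5·4.4·0.74 + 9·18.5·14.7·0.43 + 6·18.5·3.7·0.62 + 3·4.4·14.7·0.51 + 2·4.4·3.7·0.70 + 6·14.7·3.7·0.46] = 5099.18 + 3519.31 = 8618.49.
Because errors are independent across components, Cov(Tᵢ,Tⱼ) = Cov(Xᵢ,Xⱼ); the off-diagonal part of the true-score variance is the same as above.
True-score variance = [3²·18.5²·0.89 + 4.4²·0.95 + 3²·14.7²·0.73 + 2²·3.7²·0.65] + 3519.31 = 4215.12 + 3519.31 = 7734.43.
Reliability = 7734.43 / 8618.49 = 0.897.

0.897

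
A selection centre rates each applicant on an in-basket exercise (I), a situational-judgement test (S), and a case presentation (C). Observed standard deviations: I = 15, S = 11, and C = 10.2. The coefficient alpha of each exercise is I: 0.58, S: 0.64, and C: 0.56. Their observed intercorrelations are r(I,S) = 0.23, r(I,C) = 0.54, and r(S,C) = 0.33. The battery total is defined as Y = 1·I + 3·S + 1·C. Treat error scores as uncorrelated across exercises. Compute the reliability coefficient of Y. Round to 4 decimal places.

Var(Y) = 15² + 3²·11² + 10.2² + 2·[3·15·11·0.23 + 15·10.2·0.54 + 3·11·10.2·0.33] = 1418.04 + 615.096 = 2033.14.
Under uncorrelated errors the observed covariances equal the true-score covariances, so only the own-variance terms attenuate.
True-score variance = [15²·0.58 + 3²·11²·0.64 + 10.2²·0.56] + 615.096 = 885.722 + 615.096 = 1500.82.
Reliability = 1500.82 / 2033.14 = 0.7382.

0.7382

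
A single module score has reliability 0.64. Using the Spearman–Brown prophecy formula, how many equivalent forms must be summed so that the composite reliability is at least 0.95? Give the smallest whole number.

11

k ≥ ρ*(1−ρ₁)/(ρ₁(1−ρ*)) = 0.95·0.36 / (0.64·0.05) = 10.687.
Smallest integer k = 11.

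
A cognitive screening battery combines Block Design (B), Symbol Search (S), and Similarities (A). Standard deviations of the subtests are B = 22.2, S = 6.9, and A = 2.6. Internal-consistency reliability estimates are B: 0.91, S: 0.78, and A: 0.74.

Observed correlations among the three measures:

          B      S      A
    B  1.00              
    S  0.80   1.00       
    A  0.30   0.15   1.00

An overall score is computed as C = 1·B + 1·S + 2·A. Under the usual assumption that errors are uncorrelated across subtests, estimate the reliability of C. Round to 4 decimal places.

0.9307

Var(C) = 22.2² + 6.9² + 2²·2.6² + 2·[22.2·6.9·0.80 + 2·22.2·2.6·0.30 + 2·6.9·2.6·0.15] = 567.49 + 325.116 = 892.606.
Under uncorrelated errors the observed covariances equal the true-score covariances, so only the own-variance terms attenuate.
True-score variance = [22.2²·0.91 + 6.9²·0.78 + 2²·2.6²·0.74] + 325.116 = 505.63 + 325.116 = 830.746.
Reliability = 830.746 / 892.606 = 0.9307.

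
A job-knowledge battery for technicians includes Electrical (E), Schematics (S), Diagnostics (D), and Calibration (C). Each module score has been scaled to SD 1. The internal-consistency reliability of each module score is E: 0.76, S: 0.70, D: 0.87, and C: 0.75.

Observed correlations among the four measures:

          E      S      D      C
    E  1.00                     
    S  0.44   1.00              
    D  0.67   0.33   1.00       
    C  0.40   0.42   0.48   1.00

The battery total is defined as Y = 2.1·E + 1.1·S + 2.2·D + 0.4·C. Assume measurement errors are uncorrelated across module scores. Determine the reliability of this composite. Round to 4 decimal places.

Var(Y) = 2.1² + 1.1² + 2.2² + 0.4² + 2·[2.31·0.44 + 4.62·0.67 + 0.84·0.40 + 2.42·0.33 + 0.44·0.42 + 0.88·0.48] = 10.62 + 11.7072 = 22.3272.
Under uncorrelated errors the observed covariances equal the true-score covariances, so only the own-variance terms attenuate.
True-score variance = [2.1²·0.76 + 1.1²·0.70 + 2.2²·0.87 + 0.4²·0.75] + 11.7072 = 8.5294 + 11.7072 = 20.2366.
Reliability = 20.2366 / 22.3272 = 0.9064.

0.9064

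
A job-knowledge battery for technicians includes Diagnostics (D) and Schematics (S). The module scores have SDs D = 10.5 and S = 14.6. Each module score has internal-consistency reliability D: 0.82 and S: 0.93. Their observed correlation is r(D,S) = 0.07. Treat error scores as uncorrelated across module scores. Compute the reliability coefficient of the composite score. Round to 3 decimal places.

Var(D+S) = 10.5² + 14.6² + 2·[10.5·14.6·0.07] = 323.41 + 21.462 = 344.872.
Because errors are independent across components, Cov(Tᵢ,Tⱼ) = Cov(Xᵢ,Xⱼ); the off-diagonal part of the true-score variance is the same as above.
True-score variance = [10.5²·0.82 + 14.6²·0.93] + 21.462 = 288.644 + 21.462 = 310.106.
Reliability = 310.106 / 344.872 = 0.899.

0.899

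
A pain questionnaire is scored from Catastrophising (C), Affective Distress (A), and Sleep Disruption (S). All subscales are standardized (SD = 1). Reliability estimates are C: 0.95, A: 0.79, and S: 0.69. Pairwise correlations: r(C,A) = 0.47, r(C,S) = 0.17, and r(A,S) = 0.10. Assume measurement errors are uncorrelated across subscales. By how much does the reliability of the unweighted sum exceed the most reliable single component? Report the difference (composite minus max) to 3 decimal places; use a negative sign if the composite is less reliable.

-0.077

Var(sum) = 3 + 1.48 = 4.48; true-score variance = 2.43 + 1.48 = 3.91; composite reliability = 0.8728.
Max component reliability = 0.9500.
Difference = 0.8728 − 0.9500 = -0.077.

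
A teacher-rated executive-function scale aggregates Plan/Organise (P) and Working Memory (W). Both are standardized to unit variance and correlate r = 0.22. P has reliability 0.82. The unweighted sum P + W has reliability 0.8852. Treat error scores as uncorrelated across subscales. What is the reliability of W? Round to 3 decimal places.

0.900

Var(P+W) = 2 + 2·0.22 = 2.440.
True-score variance = ρ_P + ρ_W + 2·0.22, so 0.8852 = (0.82 + ρ_W + 0.44) / 2.440.
ρ_W = 0.8852·2.440 − 0.82 − 0.44 = 0.900.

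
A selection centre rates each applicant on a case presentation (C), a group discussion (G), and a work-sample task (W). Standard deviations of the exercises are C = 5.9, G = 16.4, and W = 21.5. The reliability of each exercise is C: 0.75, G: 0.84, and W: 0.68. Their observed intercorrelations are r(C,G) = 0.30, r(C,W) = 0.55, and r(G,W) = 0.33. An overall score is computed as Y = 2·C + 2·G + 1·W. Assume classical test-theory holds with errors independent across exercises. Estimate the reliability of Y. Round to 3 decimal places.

0.866

Var(Y) = 2²·5.9² + 2²·16.4² + 21.5² + 2·[4·5.9·16.4·0.30 + 2·5.9·21.5·0.55 + 2·16.4·21.5·0.33] = 1677.33 + 976.726 = 2654.06.
Because errors are independent across components, Cov(Tᵢ,Tⱼ) = Cov(Xᵢ,Xⱼ); the off-diagonal part of the true-score variance is the same as above.
True-score variance = [2²·5.9²·0.75 + 2²·16.4²·0.84 + 21.5²·0.68] + 976.726 = 1322.47 + 976.726 = 2299.19.
Reliability = 2299.19 / 2654.06 = 0.866.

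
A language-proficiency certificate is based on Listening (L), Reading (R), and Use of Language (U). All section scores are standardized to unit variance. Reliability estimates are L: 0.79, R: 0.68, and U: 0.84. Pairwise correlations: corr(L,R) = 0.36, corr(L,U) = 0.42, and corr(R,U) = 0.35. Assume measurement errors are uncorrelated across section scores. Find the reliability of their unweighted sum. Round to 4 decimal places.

0.8688

Var(L+R+U) = 3 + 2·[0.36 + 0.42 + 0.35] = 3 + 2.26 = 5.26.
With uncorrelated errors the cross-covariances are all true-score covariance, so they carry over unchanged; only the diagonal terms shrink to ρᵢσᵢ².
True-score variance = [0.79 + 0.68 + 0.84] + 2.26 = 2.31 + 2.26 = 4.57.
Reliability = 4.57 / 5.26 = 0.8688.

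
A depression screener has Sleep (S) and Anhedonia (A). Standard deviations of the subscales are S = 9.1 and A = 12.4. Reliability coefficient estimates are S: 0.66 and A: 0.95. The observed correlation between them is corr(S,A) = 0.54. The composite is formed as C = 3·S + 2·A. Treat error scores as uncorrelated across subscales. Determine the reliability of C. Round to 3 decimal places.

0.864

Var(C) = 3²·9.1² + 2²·12.4² + 2·[6·9.1·12.4·0.54] = 1360.33 + 731.203 = 2091.53.
Because errors are independent across components, Cov(Tᵢ,Tⱼ) = Cov(Xᵢ,Xⱼ); the off-diagonal part of the true-score variance is the same as above.
True-score variance = [3²·9.1²·0.66 + 2²·12.4²·0.95] + 731.203 = 1076.18 + 731.203 = 1807.38.
Reliability = 1807.38 / 2091.53 = 0.864.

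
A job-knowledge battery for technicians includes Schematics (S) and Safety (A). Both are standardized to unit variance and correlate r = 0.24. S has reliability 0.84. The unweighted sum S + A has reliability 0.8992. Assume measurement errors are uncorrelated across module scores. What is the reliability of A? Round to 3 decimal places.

Var(S+A) = 2 + 2·0.24 = 2.480.
True-score variance = ρ_S + ρ_A + 2·0.24, so 0.8992 = (0.84 + ρ_A + 0.48) / 2.480.
ρ_A = 0.8992·2.480 − 0.84 − 0.48 = 0.910.

0.910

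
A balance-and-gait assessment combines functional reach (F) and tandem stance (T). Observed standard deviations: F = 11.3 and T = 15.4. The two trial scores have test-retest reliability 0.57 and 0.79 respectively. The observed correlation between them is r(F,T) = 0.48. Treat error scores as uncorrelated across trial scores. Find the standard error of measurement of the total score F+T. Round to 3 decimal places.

Var(total) = 364.85 + 167.059 = 531.909.
True-score variance = 260.14 + 167.059 = 427.199, so reliability = 0.8031.
Error variance = 531.909 − 427.199 = 104.71; SEM = √104.71 = 10.233.

10.233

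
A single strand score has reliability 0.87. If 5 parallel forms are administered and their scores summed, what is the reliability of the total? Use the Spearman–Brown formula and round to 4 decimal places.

ρ_k = kρ / (1 + (k−1)ρ) = 5·0.87 / (1 + 4·0.87) = 4.350 / 4.480 = 0.9710.

0.9710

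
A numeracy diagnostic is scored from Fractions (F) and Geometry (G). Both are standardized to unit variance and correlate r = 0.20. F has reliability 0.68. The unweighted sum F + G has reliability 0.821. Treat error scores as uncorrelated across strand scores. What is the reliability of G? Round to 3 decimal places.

0.890

Var(F+G) = 2 + 2·0.20 = 2.400.
True-score variance = ρ_F + ρ_G + 2·0.20, so 0.821 = (0.68 + ρ_G + 0.40) / 2.400.
ρ_G = 0.821·2.400 − 0.68 − 0.40 = 0.890.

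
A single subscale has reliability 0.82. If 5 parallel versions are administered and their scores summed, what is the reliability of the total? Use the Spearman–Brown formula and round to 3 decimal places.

0.958

ρ_k = kρ / (1 + (k−1)ρ) = 5·0.82 / (1 + 4·0.82) = 4.100 / 4.280 = 0.958.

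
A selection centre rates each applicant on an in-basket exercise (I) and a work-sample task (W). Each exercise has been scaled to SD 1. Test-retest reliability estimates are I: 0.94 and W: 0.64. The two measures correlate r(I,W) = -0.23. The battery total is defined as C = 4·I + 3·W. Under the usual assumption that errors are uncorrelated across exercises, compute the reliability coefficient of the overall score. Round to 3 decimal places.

0.784

Var(C) = 4² + 3² + 2·[12·(-0.23)] = 25 − 5.52 = 19.48.
With uncorrelated errors the cross-covariances are all true-score covariance, so they carry over unchanged; only the diagonal terms shrink to ρᵢσᵢ².
True-score variance = [4²·0.94 + 3²·0.64] − 5.52 = 20.8 − 5.52 = 15.28.
Reliability = 15.28 / 19.48 = 0.784.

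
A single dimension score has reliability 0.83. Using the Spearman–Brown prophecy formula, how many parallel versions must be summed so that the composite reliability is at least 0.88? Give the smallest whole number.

k ≥ ρ*(1−ρ₁)/(ρ₁(1−ρ*)) = 0.88·0.17 / (0.83·0.12) = 1.502.
Smallest integer k = 2.

2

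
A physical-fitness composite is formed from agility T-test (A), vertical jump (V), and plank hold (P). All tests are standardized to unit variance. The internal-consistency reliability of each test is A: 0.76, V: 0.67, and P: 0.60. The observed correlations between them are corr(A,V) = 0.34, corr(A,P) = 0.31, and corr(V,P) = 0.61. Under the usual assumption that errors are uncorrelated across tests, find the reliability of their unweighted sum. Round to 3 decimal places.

0.824

Var(A+V+P) = 3 + 2·[0.34 + 0.31 + 0.61] = 3 + 2.52 = 5.52.
Because errors are independent across components, Cov(Tᵢ,Tⱼ) = Cov(Xᵢ,Xⱼ); the off-diagonal part of the true-score variance is the same as above.
True-score variance = [0.76 + 0.67 + 0.60] + 2.52 = 2.03 + 2.52 = 4.55.
Reliability = 4.55 / 5.52 = 0.824.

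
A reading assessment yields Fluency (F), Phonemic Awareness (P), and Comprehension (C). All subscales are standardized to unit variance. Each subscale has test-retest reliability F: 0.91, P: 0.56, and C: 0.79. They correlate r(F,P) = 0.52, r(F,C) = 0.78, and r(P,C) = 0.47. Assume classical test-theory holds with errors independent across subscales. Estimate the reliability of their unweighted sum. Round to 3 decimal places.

Var(F+P+C) = 3 + 2·[0.52 + 0.78 + 0.47] = 3 + 3.54 = 6.54.
With uncorrelated errors the cross-covariances are all true-score covariance, so they carry over unchanged; only the diagonal terms shrink to ρᵢσᵢ².
True-score variance = [0.91 + 0.56 + 0.79] + 3.54 = 2.26 + 3.54 = 5.8.
Reliability = 5.8 / 6.54 = 0.887.

0.887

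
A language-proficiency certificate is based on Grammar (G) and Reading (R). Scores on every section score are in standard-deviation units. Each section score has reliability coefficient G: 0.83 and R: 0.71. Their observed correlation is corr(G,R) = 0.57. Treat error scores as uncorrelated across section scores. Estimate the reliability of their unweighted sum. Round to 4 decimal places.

0.8535

Var(G+R) = 2 + 2·[0.57] = 2 + 1.14 = 3.14.
Under uncorrelated errors the observed covariances equal the true-score covariances, so only the own-variance terms attenuate.
True-score variance = [0.83 + 0.71] + 1.14 = 1.54 + 1.14 = 2.68.
Reliability = 2.68 / 3.14 = 0.8535.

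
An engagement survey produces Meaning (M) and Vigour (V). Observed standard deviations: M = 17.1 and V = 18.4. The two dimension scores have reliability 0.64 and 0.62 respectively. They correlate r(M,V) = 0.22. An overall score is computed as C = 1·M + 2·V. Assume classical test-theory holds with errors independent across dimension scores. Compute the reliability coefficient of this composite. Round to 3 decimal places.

Var(C) = 17.1² + 2²·18.4² + 2·[2·17.1·18.4·0.22] = 1646.65 + 276.883 = 1923.53.
Under uncorrelated errors the observed covariances equal the true-score covariances, so only the own-variance terms attenuate.
True-score variance = [17.1²·0.64 + 2²·18.4²·0.62] + 276.883 = 1026.77 + 276.883 = 1303.65.
Reliability = 1303.65 / 1923.53 = 0.678.

0.678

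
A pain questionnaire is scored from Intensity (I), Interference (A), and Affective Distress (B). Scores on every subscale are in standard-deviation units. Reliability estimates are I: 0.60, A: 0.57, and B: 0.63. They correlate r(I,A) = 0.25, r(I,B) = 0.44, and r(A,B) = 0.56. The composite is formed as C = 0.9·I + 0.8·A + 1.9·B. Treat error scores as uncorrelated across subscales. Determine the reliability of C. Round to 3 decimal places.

0.776

Var(C) = 0.9² + 0.8² + 1.9² + 2·[0.72·0.25 + 1.71·0.44 + 1.52·0.56] = 5.06 + 3.5672 = 8.6272.
Under uncorrelated errors the observed covariances equal the true-score covariances, so only the own-variance terms attenuate.
True-score variance = [0.9²·0.60 + 0.8²·0.57 + 1.9²·0.63] + 3.5672 = 3.1251 + 3.5672 = 6.6923.
Reliability = 6.6923 / 8.6272 = 0.776.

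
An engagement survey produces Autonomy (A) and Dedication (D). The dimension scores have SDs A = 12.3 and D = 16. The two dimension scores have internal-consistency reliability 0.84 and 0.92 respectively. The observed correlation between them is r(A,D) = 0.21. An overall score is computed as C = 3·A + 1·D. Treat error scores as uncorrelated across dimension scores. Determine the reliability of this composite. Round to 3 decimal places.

0.872

Var(C) = 3²·12.3² + 16² + 2·[3·12.3·16·0.21] = 1617.61 + 247.968 = 1865.58.
With uncorrelated errors the cross-covariances are all true-score covariance, so they carry over unchanged; only the diagonal terms shrink to ρᵢσᵢ².
True-score variance = [3²·12.3²·0.84 + 16²·0.92] + 247.968 = 1379.27 + 247.968 = 1627.24.
Reliability = 1627.24 / 1865.58 = 0.872.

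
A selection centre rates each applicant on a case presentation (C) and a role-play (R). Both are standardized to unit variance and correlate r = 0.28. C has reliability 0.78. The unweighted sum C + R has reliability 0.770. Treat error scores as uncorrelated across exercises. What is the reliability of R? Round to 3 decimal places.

Var(C+R) = 2 + 2·0.28 = 2.560.
True-score variance = ρ_C + ρ_R + 2·0.28, so 0.770 = (0.78 + ρ_R + 0.56) / 2.560.
ρ_R = 0.770·2.560 − 0.78 − 0.56 = 0.631.

0.631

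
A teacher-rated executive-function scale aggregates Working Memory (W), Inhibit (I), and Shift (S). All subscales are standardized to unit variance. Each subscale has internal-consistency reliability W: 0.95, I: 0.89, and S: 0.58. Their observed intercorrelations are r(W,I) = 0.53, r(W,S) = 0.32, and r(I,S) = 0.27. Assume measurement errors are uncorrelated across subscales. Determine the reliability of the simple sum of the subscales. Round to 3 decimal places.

0.889

Var(W+I+S) = 3 + 2·[0.53 + 0.32 + 0.27] = 3 + 2.24 = 5.24.
With uncorrelated errors the cross-covariances are all true-score covariance, so they carry over unchanged; only the diagonal terms shrink to ρᵢσᵢ².
True-score variance = [0.95 + 0.89 + 0.58] + 2.24 = 2.42 + 2.24 = 4.66.
Reliability = 4.66 / 5.24 = 0.889.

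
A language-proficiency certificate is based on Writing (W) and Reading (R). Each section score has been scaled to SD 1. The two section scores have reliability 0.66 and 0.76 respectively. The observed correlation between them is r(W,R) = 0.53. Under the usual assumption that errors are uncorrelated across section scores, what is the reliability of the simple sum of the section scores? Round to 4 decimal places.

0.8105

Var(W+R) = 2 + 2·[0.53] = 2 + 1.06 = 3.06.
Because errors are independent across components, Cov(Tᵢ,Tⱼ) = Cov(Xᵢ,Xⱼ); the off-diagonal part of the true-score variance is the same as above.
True-score variance = [0.66 + 0.76] + 1.06 = 1.42 + 1.06 = 2.48.
Reliability = 2.48 / 3.06 = 0.8105.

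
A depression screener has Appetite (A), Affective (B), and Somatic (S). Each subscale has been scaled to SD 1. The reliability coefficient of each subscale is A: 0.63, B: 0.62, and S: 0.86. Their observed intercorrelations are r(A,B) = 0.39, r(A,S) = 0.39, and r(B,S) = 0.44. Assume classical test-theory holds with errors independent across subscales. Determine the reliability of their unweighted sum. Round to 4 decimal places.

0.8364

Var(A+B+S) = 3 + 2·[0.39 + 0.39 + 0.44] = 3 + 2.44 = 5.44.
Because errors are independent across components, Cov(Tᵢ,Tⱼ) = Cov(Xᵢ,Xⱼ); the off-diagonal part of the true-score variance is the same as above.
True-score variance = [0.63 + 0.62 + 0.86] + 2.44 = 2.11 + 2.44 = 4.55.
Reliability = 4.55 / 5.44 = 0.8364.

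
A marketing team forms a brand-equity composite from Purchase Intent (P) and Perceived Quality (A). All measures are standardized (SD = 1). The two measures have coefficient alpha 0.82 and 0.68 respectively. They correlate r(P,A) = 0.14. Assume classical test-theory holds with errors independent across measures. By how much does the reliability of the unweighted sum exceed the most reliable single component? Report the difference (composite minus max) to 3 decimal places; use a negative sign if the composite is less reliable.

-0.039

Var(sum) = 2 + 0.28 = 2.28; true-score variance = 1.5 + 0.28 = 1.78; composite reliability = 0.7807.
Max component reliability = 0.8200.
Difference = 0.7807 − 0.8200 = -0.039.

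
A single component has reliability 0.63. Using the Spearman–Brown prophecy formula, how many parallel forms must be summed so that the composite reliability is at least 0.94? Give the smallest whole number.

10

k ≥ ρ*(1−ρ₁)/(ρ₁(1−ρ*)) = 0.94·0.37 / (0.63·0.06) = 9.201.
Smallest integer k = 10.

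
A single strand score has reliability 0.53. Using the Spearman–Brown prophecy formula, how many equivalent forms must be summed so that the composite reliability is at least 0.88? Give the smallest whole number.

7

k ≥ ρ*(1−ρ₁)/(ρ₁(1−ρ*)) = 0.88·0.47 / (0.53·0.12) = 6.503.
Smallest integer k = 7.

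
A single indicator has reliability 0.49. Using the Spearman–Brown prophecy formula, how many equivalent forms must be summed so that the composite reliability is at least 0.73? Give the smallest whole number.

3

k ≥ ρ*(1−ρ₁)/(ρ₁(1−ρ*)) = 0.73·0.51 / (0.49·0.27) = 2.814.
Smallest integer k = 3.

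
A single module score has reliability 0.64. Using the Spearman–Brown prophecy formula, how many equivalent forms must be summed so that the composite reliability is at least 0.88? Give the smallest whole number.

5

k ≥ ρ*(1−ρ₁)/(ρ₁(1−ρ*)) = 0.88·0.36 / (0.64·0.12) = 4.125.
Smallest integer k = 5.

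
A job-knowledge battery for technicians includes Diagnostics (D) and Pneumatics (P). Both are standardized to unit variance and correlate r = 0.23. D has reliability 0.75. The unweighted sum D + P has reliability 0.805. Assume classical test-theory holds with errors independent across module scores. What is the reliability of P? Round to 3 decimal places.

0.770

Var(D+P) = 2 + 2·0.23 = 2.460.
True-score variance = ρ_D + ρ_P + 2·0.23, so 0.805 = (0.75 + ρ_P + 0.46) / 2.460.
ρ_P = 0.805·2.460 − 0.75 − 0.46 = 0.770.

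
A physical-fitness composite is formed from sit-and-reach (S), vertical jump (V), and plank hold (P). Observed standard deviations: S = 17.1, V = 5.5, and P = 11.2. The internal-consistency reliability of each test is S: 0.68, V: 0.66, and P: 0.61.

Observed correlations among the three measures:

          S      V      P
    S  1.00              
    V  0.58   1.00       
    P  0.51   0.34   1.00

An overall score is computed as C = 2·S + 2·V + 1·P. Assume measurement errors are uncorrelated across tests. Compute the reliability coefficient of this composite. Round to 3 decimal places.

0.800

Var(C) = 2²·17.1² + 2²·5.5² + 11.2² + 2·[4·17.1·5.5·0.58 + 2·17.1·11.2·0.51 + 2·5.5·11.2·0.34] = 1416.08 + 910.869 = 2326.95.
Under uncorrelated errors the observed covariances equal the true-score covariances, so only the own-variance terms attenuate.
True-score variance = [2²·17.1²·0.68 + 2²·5.5²·0.66 + 11.2²·0.61] + 910.869 = 951.734 + 910.869 = 1862.6.
Reliability = 1862.6 / 2326.95 = 0.800.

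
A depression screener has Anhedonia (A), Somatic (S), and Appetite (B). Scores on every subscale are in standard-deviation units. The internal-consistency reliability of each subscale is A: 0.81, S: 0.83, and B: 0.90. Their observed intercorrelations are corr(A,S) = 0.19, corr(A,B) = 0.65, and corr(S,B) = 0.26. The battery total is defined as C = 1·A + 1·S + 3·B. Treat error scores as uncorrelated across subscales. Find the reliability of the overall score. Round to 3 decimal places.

Var(C) = 1 + 1 + 3² + 2·[0.19 + 3·0.65 + 3·0.26] = 11 + 5.84 = 16.84.
Under uncorrelated errors the observed covariances equal the true-score covariances, so only the own-variance terms attenuate.
True-score variance = [0.81 + 0.83 + 3²·0.90] + 5.84 = 9.74 + 5.84 = 15.58.
Reliability = 15.58 / 16.84 = 0.925.

0.925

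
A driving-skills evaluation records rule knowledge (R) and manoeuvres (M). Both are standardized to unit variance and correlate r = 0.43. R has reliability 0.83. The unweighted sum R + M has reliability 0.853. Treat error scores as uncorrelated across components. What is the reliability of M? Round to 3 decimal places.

Var(R+M) = 2 + 2·0.43 = 2.860.
True-score variance = ρ_R + ρ_M + 2·0.43, so 0.853 = (0.83 + ρ_M + 0.86) / 2.860.
ρ_M = 0.853·2.860 − 0.83 − 0.86 = 0.750.

0.750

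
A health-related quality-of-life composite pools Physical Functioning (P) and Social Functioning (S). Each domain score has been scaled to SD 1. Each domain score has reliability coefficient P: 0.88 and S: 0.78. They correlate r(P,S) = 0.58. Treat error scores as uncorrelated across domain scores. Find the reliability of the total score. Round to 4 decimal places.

0.8924

Var(P+S) = 2 + 2·[0.58] = 2 + 1.16 = 3.16.
With uncorrelated errors the cross-covariances are all true-score covariance, so they carry over unchanged; only the diagonal terms shrink to ρᵢσᵢ².
True-score variance = [0.88 + 0.78] + 1.16 = 1.66 + 1.16 = 2.82.
Reliability = 2.82 / 3.16 = 0.8924.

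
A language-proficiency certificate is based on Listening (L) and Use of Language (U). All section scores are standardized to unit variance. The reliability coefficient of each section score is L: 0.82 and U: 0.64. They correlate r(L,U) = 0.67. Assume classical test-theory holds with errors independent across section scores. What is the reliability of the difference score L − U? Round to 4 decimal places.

0.1818

Var(L−U) = 1 + 1 − 2·0.67 = 2 − 1.34 = 0.66.
With uncorrelated errors the cross-covariances are all true-score covariance, so they carry over unchanged; only the diagonal terms shrink to ρᵢσᵢ².
True-score variance = [0.82 + 0.64] − 1.34 = 1.46 − 1.34 = 0.12.
Reliability = 0.12 / 0.66 = 0.1818.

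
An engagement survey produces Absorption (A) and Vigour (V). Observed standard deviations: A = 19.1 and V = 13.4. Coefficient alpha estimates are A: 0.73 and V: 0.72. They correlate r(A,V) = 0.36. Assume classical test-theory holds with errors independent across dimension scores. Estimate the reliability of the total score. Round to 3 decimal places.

0.796

Var(A+V) = 19.1² + 13.4² + 2·[19.1·13.4·0.36] = 544.37 + 184.277 = 728.647.
Under uncorrelated errors the observed covariances equal the true-score covariances, so only the own-variance terms attenuate.
True-score variance = [19.1²·0.73 + 13.4²·0.72] + 184.277 = 395.595 + 184.277 = 579.871.
Reliability = 579.871 / 728.647 = 0.796.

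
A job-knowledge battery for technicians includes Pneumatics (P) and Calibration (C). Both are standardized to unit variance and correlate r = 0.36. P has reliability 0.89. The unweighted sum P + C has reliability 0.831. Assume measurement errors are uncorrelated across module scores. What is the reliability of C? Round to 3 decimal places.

Var(P+C) = 2 + 2·0.36 = 2.720.
True-score variance = ρ_P + ρ_C + 2·0.36, so 0.831 = (0.89 + ρ_C + 0.72) / 2.720.
ρ_C = 0.831·2.720 − 0.89 − 0.72 = 0.650.

0.650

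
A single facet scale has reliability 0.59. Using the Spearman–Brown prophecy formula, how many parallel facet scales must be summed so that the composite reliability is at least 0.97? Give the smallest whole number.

23

k ≥ ρ*(1−ρ₁)/(ρ₁(1−ρ*)) = 0.97·0.41 / (0.59·0.03) = 22.469.
Smallest integer k = 23.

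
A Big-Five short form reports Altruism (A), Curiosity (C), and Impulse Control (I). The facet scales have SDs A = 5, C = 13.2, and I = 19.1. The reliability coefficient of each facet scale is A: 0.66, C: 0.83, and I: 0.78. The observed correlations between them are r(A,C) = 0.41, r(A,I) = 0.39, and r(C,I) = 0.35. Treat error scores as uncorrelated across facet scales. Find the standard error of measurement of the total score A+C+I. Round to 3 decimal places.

10.880

Var(total) = 564.05 + 305.094 = 869.144.
True-score variance = 445.671 + 305.094 = 750.765, so reliability = 0.8638.
Error variance = 869.144 − 750.765 = 118.379; SEM = √118.379 = 10.880.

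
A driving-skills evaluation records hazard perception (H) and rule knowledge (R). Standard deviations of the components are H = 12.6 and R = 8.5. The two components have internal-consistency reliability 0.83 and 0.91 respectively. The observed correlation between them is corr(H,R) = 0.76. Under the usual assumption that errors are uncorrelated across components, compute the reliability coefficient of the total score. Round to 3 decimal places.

0.915

Var(H+R) = 12.6² + 8.5² + 2·[12.6·8.5·0.76] = 231.01 + 162.792 = 393.802.
With uncorrelated errors the cross-covariances are all true-score covariance, so they carry over unchanged; only the diagonal terms shrink to ρᵢσᵢ².
True-score variance = [12.6²·0.83 + 8.5²·0.91] + 162.792 = 197.518 + 162.792 = 360.31.
Reliability = 360.31 / 393.802 = 0.915.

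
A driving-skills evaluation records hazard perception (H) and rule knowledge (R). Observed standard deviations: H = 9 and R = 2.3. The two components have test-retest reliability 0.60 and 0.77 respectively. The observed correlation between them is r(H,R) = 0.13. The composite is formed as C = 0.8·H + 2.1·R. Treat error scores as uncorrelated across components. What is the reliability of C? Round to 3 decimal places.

Var(C) = 0.8²·9² + 2.1²·2.3² + 2·[1.68·9·2.3·0.13] = 75.1689 + 9.04176 = 84.2107.
Because errors are independent across components, Cov(Tᵢ,Tⱼ) = Cov(Xᵢ,Xⱼ); the off-diagonal part of the true-score variance is the same as above.
True-score variance = [0.8²·9²·0.60 + 2.1²·2.3²·0.77] + 9.04176 = 49.0673 + 9.04176 = 58.109.
Reliability = 58.109 / 84.2107 = 0.690.

0.690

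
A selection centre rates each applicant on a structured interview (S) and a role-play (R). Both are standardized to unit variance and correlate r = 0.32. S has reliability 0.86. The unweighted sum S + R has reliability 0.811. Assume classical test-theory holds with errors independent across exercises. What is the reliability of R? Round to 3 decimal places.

Var(S+R) = 2 + 2·0.32 = 2.640.
True-score variance = ρ_S + ρ_R + 2·0.32, so 0.811 = (0.86 + ρ_R + 0.64) / 2.640.
ρ_R = 0.811·2.640 − 0.86 − 0.64 = 0.641.

0.641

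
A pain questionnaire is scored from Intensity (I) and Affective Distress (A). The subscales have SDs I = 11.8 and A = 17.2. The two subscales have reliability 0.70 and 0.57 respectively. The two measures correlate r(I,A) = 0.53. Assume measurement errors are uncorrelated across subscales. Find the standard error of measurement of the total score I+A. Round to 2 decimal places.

13.00

Var(total) = 435.08 + 215.138 = 650.218.
True-score variance = 266.097 + 215.138 = 481.234, so reliability = 0.7401.
Error variance = 650.218 − 481.234 = 168.983; SEM = √168.983 = 13.00.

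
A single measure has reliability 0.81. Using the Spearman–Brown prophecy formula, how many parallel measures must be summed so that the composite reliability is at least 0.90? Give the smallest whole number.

k ≥ ρ*(1−ρ₁)/(ρ₁(1−ρ*)) = 0.90·0.19 / (0.81·0.10) = 2.111.
Smallest integer k = 3.

3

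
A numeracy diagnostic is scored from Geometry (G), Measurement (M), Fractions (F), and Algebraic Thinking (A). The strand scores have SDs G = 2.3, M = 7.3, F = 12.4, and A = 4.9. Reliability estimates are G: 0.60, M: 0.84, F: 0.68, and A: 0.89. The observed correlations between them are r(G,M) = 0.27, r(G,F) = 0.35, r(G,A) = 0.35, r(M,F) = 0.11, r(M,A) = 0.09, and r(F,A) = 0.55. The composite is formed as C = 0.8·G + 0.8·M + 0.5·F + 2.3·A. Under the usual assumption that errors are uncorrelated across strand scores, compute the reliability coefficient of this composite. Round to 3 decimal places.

0.899

Var(C) = 0.8²·2.3² + 0.8²·7.3² + 0.5²·12.4² + 2.3²·4.9² + 2·[0.64·2.3·7.3·0.27 + 0.4·2.3·12.4·0.35 + 1.84·2.3·4.9·0.35 + 0.4·7.3·12.4·0.11 + 1.84·7.3·4.9·0.09 + 1.15·12.4·4.9·0.55] = 202.944 + 124.978 = 327.922.
Under uncorrelated errors the observed covariances equal the true-score covariances, so only the own-variance terms attenuate.
True-score variance = [0.8²·2.3²·0.60 + 0.8²·7.3²·0.84 + 0.5²·12.4²·0.68 + 2.3²·4.9²·0.89] + 124.978 = 169.861 + 124.978 = 294.839.
Reliability = 294.839 / 327.922 = 0.899.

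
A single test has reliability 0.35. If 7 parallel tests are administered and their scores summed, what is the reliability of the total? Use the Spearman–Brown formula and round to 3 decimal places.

ρ_k = kρ / (1 + (k−1)ρ) = 7·0.35 / (1 + 6·0.35) = 2.450 / 3.100 = 0.790.

0.790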